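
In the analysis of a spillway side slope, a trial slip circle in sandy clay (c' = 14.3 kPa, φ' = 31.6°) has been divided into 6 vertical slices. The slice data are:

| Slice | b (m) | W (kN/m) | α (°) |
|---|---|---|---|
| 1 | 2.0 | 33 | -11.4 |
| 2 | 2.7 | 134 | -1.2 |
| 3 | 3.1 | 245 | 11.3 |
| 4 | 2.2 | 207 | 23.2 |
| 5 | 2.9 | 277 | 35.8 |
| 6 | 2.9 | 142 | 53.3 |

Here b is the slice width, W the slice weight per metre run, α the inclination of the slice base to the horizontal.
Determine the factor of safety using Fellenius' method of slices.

FS = 2.08

Ordinary method of slices: FS = Σ[c'·Δl_i + (W_i cosα_i)·tanφ'] / Σ W_i sinα_i, with Δl_i = b_i / cosα_i.
Slice 1: Δl = 2.0/cos(-11.4°) = 2.040 m; N'_1 = 33·cos(-11.4°) = 32.3; c'Δl = 29.18; W sinα = -6.5
Slice 2: Δl = 2.7/cos(-1.2°) = 2.701 m; N'_2 = 134·cos(-1.2°) = 134.0; c'Δl = 38.62; W sinα = -2.8
Slice 3: Δl = 3.1/cos11.3° = 3.161 m; N'_3 = 245·cos11.3° = 240.3; c'Δl = 45.21; W sinα = 48.0
Slice 4: Δl = 2.2/cos23.2° = 2.394 m; N'_4 = 207·cos23.2° = 190.3; c'Δl = 34.23; W sinα = 81.5
Slice 5: Δl = 2.9/cos35.8° = 3.576 m; N'_5 = 277·cos35.8° = 224.7; c'Δl = 51.13; W sinα = 162.0
Slice 6: Δl = 2.9/cos53.3° = 4.853 m; N'_6 = 142·cos53.3° = 84.9; c'Δl = 69.39; W sinα = 113.9
Σc'Δl = 267.7 kN/m; ΣN' = 906.4 kN/m; ΣW sinα = 396.1 kN/m
Resisting = 267.7 + 906.4·tan31.6° = 267.7 + 557.6 = 825.3 kN/m
FS = 825.3 / 396.1 = 2.084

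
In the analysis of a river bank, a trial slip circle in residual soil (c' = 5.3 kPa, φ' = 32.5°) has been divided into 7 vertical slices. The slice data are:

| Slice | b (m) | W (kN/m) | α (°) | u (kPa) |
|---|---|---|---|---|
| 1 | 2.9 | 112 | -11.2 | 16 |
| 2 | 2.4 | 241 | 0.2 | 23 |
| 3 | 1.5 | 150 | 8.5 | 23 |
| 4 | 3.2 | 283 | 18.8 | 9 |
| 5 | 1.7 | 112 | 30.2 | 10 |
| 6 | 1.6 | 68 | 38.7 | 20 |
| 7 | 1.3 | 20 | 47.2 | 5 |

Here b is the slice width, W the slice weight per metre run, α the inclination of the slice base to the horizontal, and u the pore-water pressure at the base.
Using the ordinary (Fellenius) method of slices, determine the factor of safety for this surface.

Ordinary method of slices: FS = Σ[c'·Δl_i + (W_i cosα_i − u_i·Δl_i)·tanφ'] / Σ W_i sinα_i, with Δl_i = b_i / cosα_i.
Slice 1: Δl = 2.9/cos(-11.2°) = 2.956 m; N'_1 = 112·cos(-11.2°) − 16·2.956 = 62.6; c'Δl = 15.67; W sinα = -21.8
Slice 2: Δl = 2.4/cos0.2° = 2.400 m; N'_2 = 241·cos0.2° − 23·2.400 = 185.8; c'Δl = 12.72; W sinα = 0.8
Slice 3: Δl = 1.5/cos8.5° = 1.517 m; N'_3 = 150·cos8.5° − 23·1.517 = 113.5; c'Δl = 8.04; W sinα = 22.2
Slice 4: Δl = 3.2/cos18.8° = 3.380 m; N'_4 = 283·cos18.8° − 9·3.380 = 237.5; c'Δl = 17.92; W sinα = 91.2
Slice 5: Δl = 1.7/cos30.2° = 1.967 m; N'_5 = 112·cos30.2° − 10·1.967 = 77.1; c'Δl = 10.42; W sinα = 56.3
Slice 6: Δl = 1.6/cos38.7° = 2.050 m; N'_6 = 68·cos38.7° − 20·2.050 = 12.1; c'Δl = 10.87; W sinα = 42.5
Slice 7: Δl = 1.3/cos47.2° = 1.913 m; N'_7 = 20·cos47.2° − 5·1.913 = 4.0; c'Δl = 10.14; W sinα = 14.7
Σc'Δl = 85.8 kN/m; ΣN' = 692.5 kN/m; ΣW sinα = 206.0 kN/m
Resisting = 85.8 + 692.5·tan32.5° = 85.8 + 441.2 = 527.0 kN/m
FS = 527.0 / 206.0 = 2.558

FS = 2.56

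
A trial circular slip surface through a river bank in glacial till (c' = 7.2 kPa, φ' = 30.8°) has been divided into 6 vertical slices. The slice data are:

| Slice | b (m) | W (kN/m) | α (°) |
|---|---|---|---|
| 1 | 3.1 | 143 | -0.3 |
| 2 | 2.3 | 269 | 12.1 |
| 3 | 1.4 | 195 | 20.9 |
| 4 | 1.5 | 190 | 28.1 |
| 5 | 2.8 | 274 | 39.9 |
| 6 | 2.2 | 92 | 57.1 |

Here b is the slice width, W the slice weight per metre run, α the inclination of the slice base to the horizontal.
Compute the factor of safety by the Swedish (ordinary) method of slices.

FS = 1.55

Ordinary method of slices: FS = Σ[c'·Δl_i + (W_i cosα_i)·tanφ'] / Σ W_i sinα_i, with Δl_i = b_i / cosα_i.
Slice 1: Δl = 3.1/cos(-0.3°) = 3.100 m; N'_1 = 143·cos(-0.3°) = 143.0; c'Δl = 22.32; W sinα = -0.7
Slice 2: Δl = 2.3/cos12.1° = 2.352 m; N'_2 = 269·cos12.1° = 263.0; c'Δl = 16.94; W sinα = 56.4
Slice 3: Δl = 1.4/cos20.9° = 1.499 m; N'_3 = 195·cos20.9° = 182.2; c'Δl = 10.79; W sinα = 69.6
Slice 4: Δl = 1.5/cos28.1° = 1.700 m; N'_4 = 190·cos28.1° = 167.6; c'Δl = 12.24; W sinα = 89.5
Slice 5: Δl = 2.8/cos39.9° = 3.650 m; N'_5 = 274·cos39.9° = 210.2; c'Δl = 26.28; W sinα = 175.8
Slice 6: Δl = 2.2/cos57.1° = 4.050 m; N'_6 = 92·cos57.1° = 50.0; c'Δl = 29.16; W sinα = 77.2
Σc'Δl = 117.7 kN/m; ΣN' = 1016.0 kN/m; ΣW sinα = 467.7 kN/m
Resisting = 117.7 + 1016.0·tan30.8° = 117.7 + 605.6 = 723.4 kN/m
FS = 723.4 / 467.7 = 1.547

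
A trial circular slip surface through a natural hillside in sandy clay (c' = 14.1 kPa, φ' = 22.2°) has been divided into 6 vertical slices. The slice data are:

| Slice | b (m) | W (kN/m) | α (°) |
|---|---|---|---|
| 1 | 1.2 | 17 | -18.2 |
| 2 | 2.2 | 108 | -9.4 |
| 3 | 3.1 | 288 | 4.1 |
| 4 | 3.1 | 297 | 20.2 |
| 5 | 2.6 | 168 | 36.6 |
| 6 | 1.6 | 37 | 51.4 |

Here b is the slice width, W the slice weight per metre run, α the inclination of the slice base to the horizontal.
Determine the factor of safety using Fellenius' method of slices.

Ordinary method of slices: FS = Σ[c'·Δl_i + (W_i cosα_i)·tanφ'] / Σ W_i sinα_i, with Δl_i = b_i / cosα_i.
Slice 1: Δl = 1.2/cos(-18.2°) = 1.263 m; N'_1 = 17·cos(-18.2°) = 16.1; c'Δl = 17.81; W sinα = -5.3
Slice 2: Δl = 2.2/cos(-9.4°) = 2.230 m; N'_2 = 108·cos(-9.4°) = 106.5; c'Δl = 31.44; W sinα = -17.6
Slice 3: Δl = 3.1/cos4.1° = 3.108 m; N'_3 = 288·cos4.1° = 287.3; c'Δl = 43.82; W sinα = 20.6
Slice 4: Δl = 3.1/cos20.2° = 3.303 m; N'_4 = 297·cos20.2° = 278.7; c'Δl = 46.57; W sinα = 102.6
Slice 5: Δl = 2.6/cos36.6° = 3.239 m; N'_5 = 168·cos36.6° = 134.9; c'Δl = 45.66; W sinα = 100.2
Slice 6: Δl = 1.6/cos51.4° = 2.565 m; N'_6 = 37·cos51.4° = 23.1; c'Δl = 36.16; W sinα = 28.9
Σc'Δl = 221.5 kN/m; ΣN' = 846.7 kN/m; ΣW sinα = 229.3 kN/m
Resisting = 221.5 + 846.7·tan22.2° = 221.5 + 345.5 = 567.0 kN/m
FS = 567.0 / 229.3 = 2.473

FS = 2.47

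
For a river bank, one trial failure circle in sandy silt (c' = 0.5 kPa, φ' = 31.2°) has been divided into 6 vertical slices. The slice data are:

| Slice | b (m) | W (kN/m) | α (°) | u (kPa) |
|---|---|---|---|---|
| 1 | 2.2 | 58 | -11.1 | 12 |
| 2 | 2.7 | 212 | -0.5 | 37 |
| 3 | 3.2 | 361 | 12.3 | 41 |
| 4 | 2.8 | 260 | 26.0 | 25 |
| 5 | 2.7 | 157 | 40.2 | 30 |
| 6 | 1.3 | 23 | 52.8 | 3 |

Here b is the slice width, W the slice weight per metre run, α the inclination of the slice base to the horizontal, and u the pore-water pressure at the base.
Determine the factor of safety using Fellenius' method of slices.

FS = 1.12

Ordinary method of slices: FS = Σ[c'·Δl_i + (W_i cosα_i − u_i·Δl_i)·tanφ'] / Σ W_i sinα_i, with Δl_i = b_i / cosα_i.
Slice 1: Δl = 2.2/cos(-11.1°) = 2.242 m; N'_1 = 58·cos(-11.1°) − 12·2.242 = 30.0; c'Δl = 1.12; W sinα = -11.2
Slice 2: Δl = 2.7/cos(-0.5°) = 2.700 m; N'_2 = 212·cos(-0.5°) − 37·2.700 = 112.1; c'Δl = 1.35; W sinα = -1.9
Slice 3: Δl = 3.2/cos12.3° = 3.275 m; N'_3 = 361·cos12.3° − 41·3.275 = 218.4; c'Δl = 1.64; W sinα = 76.9
Slice 4: Δl = 2.8/cos26.0° = 3.115 m; N'_4 = 260·cos26.0° − 25·3.115 = 155.8; c'Δl = 1.56; W sinα = 114.0
Slice 5: Δl = 2.7/cos40.2° = 3.535 m; N'_5 = 157·cos40.2° − 30·3.535 = 13.9; c'Δl = 1.77; W sinα = 101.3
Slice 6: Δl = 1.3/cos52.8° = 2.150 m; N'_6 = 23·cos52.8° − 3·2.150 = 7.5; c'Δl = 1.08; W sinα = 18.3
Σc'Δl = 8.5 kN/m; ΣN' = 537.7 kN/m; ΣW sinα = 297.5 kN/m
Resisting = 8.5 + 537.7·tan31.2° = 8.5 + 325.6 = 334.1 kN/m
FS = 334.1 / 297.5 = 1.123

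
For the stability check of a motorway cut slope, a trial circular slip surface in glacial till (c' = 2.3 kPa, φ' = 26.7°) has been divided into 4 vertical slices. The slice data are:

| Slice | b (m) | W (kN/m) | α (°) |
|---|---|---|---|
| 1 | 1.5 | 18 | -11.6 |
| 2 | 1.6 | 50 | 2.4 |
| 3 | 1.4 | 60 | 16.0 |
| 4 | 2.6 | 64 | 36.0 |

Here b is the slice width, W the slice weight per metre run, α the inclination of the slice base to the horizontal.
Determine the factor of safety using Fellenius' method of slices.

FS = 2.03

Ordinary method of slices: FS = Σ[c'·Δl_i + (W_i cosα_i)·tanφ'] / Σ W_i sinα_i, with Δl_i = b_i / cosα_i.
Slice 1: Δl = 1.5/cos(-11.6°) = 1.531 m; N'_1 = 18·cos(-11.6°) = 17.6; c'Δl = 3.52; W sinα = -3.6
Slice 2: Δl = 1.6/cos2.4° = 1.601 m; N'_2 = 50·cos2.4° = 50.0; c'Δl = 3.68; W sinα = 2.1
Slice 3: Δl = 1.4/cos16.0° = 1.456 m; N'_3 = 60·cos16.0° = 57.7; c'Δl = 3.35; W sinα = 16.5
Slice 4: Δl = 2.6/cos36.0° = 3.214 m; N'_4 = 64·cos36.0° = 51.8; c'Δl = 7.39; W sinα = 37.6
Σc'Δl = 17.9 kN/m; ΣN' = 177.0 kN/m; ΣW sinα = 52.6 kN/m
Resisting = 17.9 + 177.0·tan26.7° = 17.9 + 89.0 = 107.0 kN/m
FS = 107.0 / 52.6 = 2.033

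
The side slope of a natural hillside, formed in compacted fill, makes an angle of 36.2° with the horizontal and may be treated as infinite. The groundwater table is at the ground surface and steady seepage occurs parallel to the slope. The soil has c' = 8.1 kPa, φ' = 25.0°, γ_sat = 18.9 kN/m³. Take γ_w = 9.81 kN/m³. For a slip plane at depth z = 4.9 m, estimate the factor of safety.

With seepage parallel to the slope and the water table at the surface, the effective normal stress on the slip plane uses the buoyant unit weight γ' = γ_sat − γ_w while the driving shear stress uses γ_sat:
FS = [c' + γ' z cos²β tanφ'] / [γ_sat z sinβ cosβ]
γ' = 18.9 − 9.81 = 9.09 kN/m³
Numerator = 8.1 + 9.09·4.9·cos²36.2°·tan25.0° = 8.1 + 9.09·4.9·0.6512·0.4663 = 21.625 kPa
Denominator = 18.9·4.9·sin36.2°·cos36.2° = 18.9·4.9·0.5906·0.8070 = 44.137 kPa
FS = 21.625 / 44.137 = 0.490

FS = 0.49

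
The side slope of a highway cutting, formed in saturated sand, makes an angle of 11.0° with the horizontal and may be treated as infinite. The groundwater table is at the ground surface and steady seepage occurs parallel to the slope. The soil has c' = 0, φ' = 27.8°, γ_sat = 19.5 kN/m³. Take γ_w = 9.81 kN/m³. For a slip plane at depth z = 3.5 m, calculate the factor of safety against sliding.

FS = 1.35

With seepage parallel to the slope and the water table at the surface, the effective normal stress on the slip plane uses the buoyant unit weight γ' = γ_sat − γ_w while the driving shear stress uses γ_sat:
FS = [c' + γ' z cos²β tanφ'] / [γ_sat z sinβ cosβ]
(For c' = 0 this reduces to FS = (γ'/γ_sat)·tanφ'/tanβ.)
γ' = 19.5 − 9.81 = 9.69 kN/m³
Numerator = 0.0 + 9.69·3.5·cos²11.0°·tan27.8° = 0.0 + 9.69·3.5·0.9636·0.5272 = 17.230 kPa
Denominator = 19.5·3.5·sin11.0°·cos11.0° = 19.5·3.5·0.1908·0.9816 = 12.783 kPa
FS = 17.230 / 12.783 = 1.348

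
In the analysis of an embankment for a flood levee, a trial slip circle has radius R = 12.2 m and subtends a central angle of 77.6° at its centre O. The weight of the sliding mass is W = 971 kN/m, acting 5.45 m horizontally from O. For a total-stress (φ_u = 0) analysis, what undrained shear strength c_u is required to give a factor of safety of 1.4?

c_u = 36.8 kPa

FS = c_u·L_a·R / (W·d), so c_u = FS·W·d / (L_a·R).
Arc length L_a = R·θ = 12.2·(77.6°·π/180) = 12.2·1.3544 = 16.52 m
c_u = 1.4·971·5.45 / (16.52·12.2) = 7408.7 / 201.59 = 36.75 kPa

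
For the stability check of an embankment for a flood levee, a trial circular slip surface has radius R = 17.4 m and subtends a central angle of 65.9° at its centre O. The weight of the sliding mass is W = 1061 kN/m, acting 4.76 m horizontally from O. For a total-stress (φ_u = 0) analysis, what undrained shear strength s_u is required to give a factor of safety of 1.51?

s_u = 21.9 kPa

FS = s_u·L_a·R / (W·d), so s_u = FS·W·d / (L_a·R).
Arc length L_a = R·θ = 17.4·(65.9°·π/180) = 17.4·1.1502 = 20.01 m
s_u = 1.51·1061·4.76 / (20.01·17.4) = 7626.0 / 348.23 = 21.90 kPa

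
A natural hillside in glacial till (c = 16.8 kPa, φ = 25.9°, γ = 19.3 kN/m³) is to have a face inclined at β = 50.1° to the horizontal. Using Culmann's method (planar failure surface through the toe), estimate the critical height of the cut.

Culmann's analysis gives the critical failure plane at α_cr = (β + φ)/2 = (50.1 + 25.9)/2 = 38.0°, and the critical height
H_c = (4c/γ) · sinβ cosφ / [1 − cos(β − φ)]
    = (4·16.8/19.3) · sin50.1°·cos25.9° / [1 − cos(24.2°)]
    = 3.482 · 0.7672·0.8996 / [1 − 0.9121]
    = 3.482 · 0.6901 / 0.0879
    = 27.34 m

H_c = 27.34 m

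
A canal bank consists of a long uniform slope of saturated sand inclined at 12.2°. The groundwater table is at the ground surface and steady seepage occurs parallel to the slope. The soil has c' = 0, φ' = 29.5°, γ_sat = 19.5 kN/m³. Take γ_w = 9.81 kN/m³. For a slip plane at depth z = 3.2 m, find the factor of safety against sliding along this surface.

With seepage parallel to the slope and the water table at the surface, the effective normal stress on the slip plane uses the buoyant unit weight γ' = γ_sat − γ_w while the driving shear stress uses γ_sat:
FS = [c' + γ' z cos²β tanφ'] / [γ_sat z sinβ cosβ]
(For c' = 0 this reduces to FS = (γ'/γ_sat)·tanφ'/tanβ.)
γ' = 19.5 − 9.81 = 9.69 kN/m³
Numerator = 0.0 + 9.69·3.2·cos²12.2°·tan29.5° = 0.0 + 9.69·3.2·0.9553·0.5658 = 16.760 kPa
Denominator = 19.5·3.2·sin12.2°·cos12.2° = 19.5·3.2·0.2113·0.9774 = 12.889 kPa
FS = 16.760 / 12.889 = 1.300

FS = 1.30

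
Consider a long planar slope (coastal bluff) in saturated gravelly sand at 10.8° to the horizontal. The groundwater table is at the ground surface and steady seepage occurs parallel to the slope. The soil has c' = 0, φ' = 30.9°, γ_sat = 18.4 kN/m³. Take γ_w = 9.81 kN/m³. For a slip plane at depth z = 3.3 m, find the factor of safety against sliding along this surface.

FS = 1.46

With seepage parallel to the slope and the water table at the surface, the effective normal stress on the slip plane uses the buoyant unit weight γ' = γ_sat − γ_w while the driving shear stress uses γ_sat:
FS = [c' + γ' z cos²β tanφ'] / [γ_sat z sinβ cosβ]
(For c' = 0 this reduces to FS = (γ'/γ_sat)·tanφ'/tanβ.)
γ' = 18.4 − 9.81 = 8.59 kN/m³
Numerator = 0.0 + 8.59·3.3·cos²10.8°·tan30.9° = 0.0 + 8.59·3.3·0.9649·0.5985 = 16.370 kPa
Denominator = 18.4·3.3·sin10.8°·cos10.8° = 18.4·3.3·0.1874·0.9823 = 11.176 kPa
FS = 16.370 / 11.176 = 1.465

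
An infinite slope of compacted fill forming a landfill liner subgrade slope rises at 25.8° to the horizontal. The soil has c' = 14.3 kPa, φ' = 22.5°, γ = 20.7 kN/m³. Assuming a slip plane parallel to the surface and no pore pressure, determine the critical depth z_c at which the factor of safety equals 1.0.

z_c = 12.31 m

Setting FS = 1.00 in FS = [c' + γz cos²β tanφ'] / [γz sinβ cosβ] and solving for z:
z = c' / [γ cosβ (FS·sinβ − cosβ·tanφ')]
  = 14.3 / [20.7·cos25.8°·(1.00·sin25.8° − cos25.8°·tan22.5°)]
  = 14.3 / [20.7·0.9003·(1.00·0.4352 − 0.9003·0.4142)]
  = 14.3 / 1.1612 = 12.315 m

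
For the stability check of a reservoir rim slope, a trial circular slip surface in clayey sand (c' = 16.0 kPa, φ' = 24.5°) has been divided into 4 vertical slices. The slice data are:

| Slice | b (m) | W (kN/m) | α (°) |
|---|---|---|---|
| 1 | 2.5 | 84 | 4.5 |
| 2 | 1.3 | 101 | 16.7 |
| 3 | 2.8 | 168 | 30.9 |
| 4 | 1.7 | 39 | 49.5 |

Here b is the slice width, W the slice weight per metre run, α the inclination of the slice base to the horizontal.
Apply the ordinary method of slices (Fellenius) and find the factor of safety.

FS = 2.08

Ordinary method of slices: FS = Σ[c'·Δl_i + (W_i cosα_i)·tanφ'] / Σ W_i sinα_i, with Δl_i = b_i / cosα_i.
Slice 1: Δl = 2.5/cos4.5° = 2.508 m; N'_1 = 84·cos4.5° = 83.7; c'Δl = 40.12; W sinα = 6.6
Slice 2: Δl = 1.3/cos16.7° = 1.357 m; N'_2 = 101·cos16.7° = 96.7; c'Δl = 21.72; W sinα = 29.0
Slice 3: Δl = 2.8/cos30.9° = 3.263 m; N'_3 = 168·cos30.9° = 144.2; c'Δl = 52.21; W sinα = 86.3
Slice 4: Δl = 1.7/cos49.5° = 2.618 m; N'_4 = 39·cos49.5° = 25.3; c'Δl = 41.88; W sinα = 29.7
Σc'Δl = 155.9 kN/m; ΣN' = 350.0 kN/m; ΣW sinα = 151.5 kN/m
Resisting = 155.9 + 350.0·tan24.5° = 155.9 + 159.5 = 315.4 kN/m
FS = 315.4 / 151.5 = 2.081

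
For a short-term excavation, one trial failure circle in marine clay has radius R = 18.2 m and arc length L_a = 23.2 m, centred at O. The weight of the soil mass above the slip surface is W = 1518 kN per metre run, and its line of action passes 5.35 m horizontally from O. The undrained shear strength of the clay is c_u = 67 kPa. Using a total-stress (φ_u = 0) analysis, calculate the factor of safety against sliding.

Taking moments about the centre O, the resisting moment is provided by the undrained shear strength acting along the arc:
M_R = c_u·L_a·R = 67·23.20·18.2 = 28290.1 kN·m/m
M_D = W·d = 1518·5.35 = 8121.3 kN·m/m
FS = M_R / M_D = 28290.1 / 8121.3 = 3.483

FS = 3.48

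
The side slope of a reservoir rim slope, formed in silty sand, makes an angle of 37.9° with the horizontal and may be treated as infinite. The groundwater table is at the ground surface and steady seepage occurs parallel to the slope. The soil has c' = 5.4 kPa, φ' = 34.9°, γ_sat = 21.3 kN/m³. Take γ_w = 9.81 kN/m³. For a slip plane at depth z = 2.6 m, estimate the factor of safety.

FS = 0.68

With seepage parallel to the slope and the water table at the surface, the effective normal stress on the slip plane uses the buoyant unit weight γ' = γ_sat − γ_w while the driving shear stress uses γ_sat:
FS = [c' + γ' z cos²β tanφ'] / [γ_sat z sinβ cosβ]
γ' = 21.3 − 9.81 = 11.49 kN/m³
Numerator = 5.4 + 11.49·2.6·cos²37.9°·tan34.9° = 5.4 + 11.49·2.6·0.6227·0.6976 = 18.376 kPa
Denominator = 21.3·2.6·sin37.9°·cos37.9° = 21.3·2.6·0.6143·0.7891 = 26.844 kPa
FS = 18.376 / 26.844 = 0.685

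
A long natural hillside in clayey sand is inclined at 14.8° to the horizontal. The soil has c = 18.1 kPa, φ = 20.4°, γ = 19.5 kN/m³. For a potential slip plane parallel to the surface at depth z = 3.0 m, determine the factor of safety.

FS = 2.66

For an infinite slope with a slip plane parallel to the surface (no pore pressure): FS = [c + γz cos²β tanφ] / [γz sinβ cosβ].
γz = 19.5·3.0 = 58.50 kN/m²
Numerator = 18.1 + 58.50·cos²14.8°·tan20.4° = 18.1 + 58.50·0.9347·0.3719 = 38.436 kPa
Denominator = 58.50·sin14.8°·cos14.8° = 58.50·0.2554·0.9668 = 14.448 kPa
FS = 38.436 / 14.448 = 2.660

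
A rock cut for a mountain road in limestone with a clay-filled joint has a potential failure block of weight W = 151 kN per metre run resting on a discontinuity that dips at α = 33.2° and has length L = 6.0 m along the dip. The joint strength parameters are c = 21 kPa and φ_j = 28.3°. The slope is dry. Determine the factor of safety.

FS = 2.35

Resolving the block weight along and normal to the plane and applying the Mohr–Coulomb strength on the joint:
N' = W cosα = 151·cos33.2° = 126.4 kN/m
Driving force T = W sinα = 151·sin33.2° = 82.7 kN/m
Resisting force R = c·L + N'·tanφ_j = 21·6.0 + 126.4·tan28.3° = 126.0 + 68.0 = 194.0 kN/m
FS = R / T = 194.0 / 82.7 = 2.347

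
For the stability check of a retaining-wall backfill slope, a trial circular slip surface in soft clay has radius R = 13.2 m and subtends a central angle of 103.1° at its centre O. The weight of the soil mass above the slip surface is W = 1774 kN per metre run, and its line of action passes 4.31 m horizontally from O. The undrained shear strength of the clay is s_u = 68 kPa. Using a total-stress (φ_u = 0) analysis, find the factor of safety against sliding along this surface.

Taking moments about the centre O, the resisting moment is provided by the undrained shear strength acting along the arc:
Arc length L_a = R·θ = 13.2·(103.1°·π/180) = 13.2·1.7994 = 23.75 m
M_R = s_u·L_a·R = 68·23.75·13.2 = 21320.3 kN·m/m
M_D = W·d = 1774·4.31 = 7645.9 kN·m/m
FS = M_R / M_D = 21320.3 / 7645.9 = 2.788

FS = 2.79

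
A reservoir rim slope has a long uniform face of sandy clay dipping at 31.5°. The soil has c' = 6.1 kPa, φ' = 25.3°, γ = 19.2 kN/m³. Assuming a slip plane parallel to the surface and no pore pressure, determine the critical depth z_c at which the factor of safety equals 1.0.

z_c = 3.12 m

Setting FS = 1.00 in FS = [c' + γz cos²β tanφ'] / [γz sinβ cosβ] and solving for z:
z = c' / [γ cosβ (FS·sinβ − cosβ·tanφ')]
  = 6.1 / [19.2·cos31.5°·(1.00·sin31.5° − cos31.5°·tan25.3°)]
  = 6.1 / [19.2·0.8526·(1.00·0.5225 − 0.8526·0.4727)]
  = 6.1 / 1.9556 = 3.119 m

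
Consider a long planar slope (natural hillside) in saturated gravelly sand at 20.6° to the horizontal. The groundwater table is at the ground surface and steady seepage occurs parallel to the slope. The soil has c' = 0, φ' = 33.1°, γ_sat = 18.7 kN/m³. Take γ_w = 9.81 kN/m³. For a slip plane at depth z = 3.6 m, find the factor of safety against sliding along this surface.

FS = 0.82

With seepage parallel to the slope and the water table at the surface, the effective normal stress on the slip plane uses the buoyant unit weight γ' = γ_sat − γ_w while the driving shear stress uses γ_sat:
FS = [c' + γ' z cos²β tanφ'] / [γ_sat z sinβ cosβ]
(For c' = 0 this reduces to FS = (γ'/γ_sat)·tanφ'/tanβ.)
γ' = 18.7 − 9.81 = 8.89 kN/m³
Numerator = 0.0 + 8.89·3.6·cos²20.6°·tan33.1° = 0.0 + 8.89·3.6·0.8762·0.6519 = 18.280 kPa
Denominator = 18.7·3.6·sin20.6°·cos20.6° = 18.7·3.6·0.3518·0.9361 = 22.171 kPa
FS = 18.280 / 22.171 = 0.825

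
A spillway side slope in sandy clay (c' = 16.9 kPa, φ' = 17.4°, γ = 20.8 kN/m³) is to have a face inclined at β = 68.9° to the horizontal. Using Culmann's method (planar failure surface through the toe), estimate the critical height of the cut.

H_c = 7.66 m

Culmann's analysis gives the critical failure plane at α_cr = (β + φ')/2 = (68.9 + 17.4)/2 = 43.2°, and the critical height
H_c = (4c'/γ) · sinβ cosφ' / [1 − cos(β − φ')]
    = (4·16.9/20.8) · sin68.9°·cos17.4° / [1 − cos(51.5°)]
    = 3.250 · 0.9330·0.9542 / [1 − 0.6225]
    = 3.250 · 0.8903 / 0.3775
    = 7.66 m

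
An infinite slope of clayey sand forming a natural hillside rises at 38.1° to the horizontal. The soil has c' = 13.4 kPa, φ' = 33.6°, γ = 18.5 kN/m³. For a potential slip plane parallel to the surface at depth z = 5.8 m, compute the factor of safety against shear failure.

For an infinite slope with a slip plane parallel to the surface (no pore pressure): FS = [c' + γz cos²β tanφ'] / [γz sinβ cosβ].
γz = 18.5·5.8 = 107.30 kN/m²
Numerator = 13.4 + 107.30·cos²38.1°·tan33.6° = 13.4 + 107.30·0.6193·0.6644 = 57.547 kPa
Denominator = 107.30·sin38.1°·cos38.1° = 107.30·0.6170·0.7869 = 52.101 kPa
FS = 57.547 / 52.101 = 1.105

FS = 1.10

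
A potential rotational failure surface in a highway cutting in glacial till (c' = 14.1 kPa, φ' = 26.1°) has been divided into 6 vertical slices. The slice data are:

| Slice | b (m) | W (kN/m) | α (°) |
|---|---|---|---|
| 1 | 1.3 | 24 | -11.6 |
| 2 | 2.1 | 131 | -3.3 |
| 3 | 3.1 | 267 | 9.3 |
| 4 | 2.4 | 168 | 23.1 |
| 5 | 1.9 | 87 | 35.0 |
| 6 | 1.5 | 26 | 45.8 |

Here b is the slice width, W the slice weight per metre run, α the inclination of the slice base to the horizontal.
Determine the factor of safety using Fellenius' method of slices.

FS = 3.13

Ordinary method of slices: FS = Σ[c'·Δl_i + (W_i cosα_i)·tanφ'] / Σ W_i sinα_i, with Δl_i = b_i / cosα_i.
Slice 1: Δl = 1.3/cos(-11.6°) = 1.327 m; N'_1 = 24·cos(-11.6°) = 23.5; c'Δl = 18.71; W sinα = -4.8
Slice 2: Δl = 2.1/cos(-3.3°) = 2.103 m; N'_2 = 131·cos(-3.3°) = 130.8; c'Δl = 29.66; W sinα = -7.5
Slice 3: Δl = 3.1/cos9.3° = 3.141 m; N'_3 = 267·cos9.3° = 263.5; c'Δl = 44.29; W sinα = 43.1
Slice 4: Δl = 2.4/cos23.1° = 2.609 m; N'_4 = 168·cos23.1° = 154.5; c'Δl = 36.79; W sinα = 65.9
Slice 5: Δl = 1.9/cos35.0° = 2.319 m; N'_5 = 87·cos35.0° = 71.3; c'Δl = 32.70; W sinα = 49.9
Slice 6: Δl = 1.5/cos45.8° = 2.152 m; N'_6 = 26·cos45.8° = 18.1; c'Δl = 30.34; W sinα = 18.6
Σc'Δl = 192.5 kN/m; ΣN' = 661.7 kN/m; ΣW sinα = 165.2 kN/m
Resisting = 192.5 + 661.7·tan26.1° = 192.5 + 324.2 = 516.7 kN/m
FS = 516.7 / 165.2 = 3.127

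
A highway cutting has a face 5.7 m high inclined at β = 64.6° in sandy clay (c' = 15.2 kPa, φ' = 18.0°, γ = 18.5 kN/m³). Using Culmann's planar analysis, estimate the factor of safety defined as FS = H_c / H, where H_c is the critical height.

FS = 1.58

H_c = (4c'/γ) · sinβ cosφ' / [1 − cos(β − φ')]
    = (4·15.2/18.5) · sin64.6°·cos18.0° / [1 − cos46.6°]
    = 3.286 · 0.8591 / 0.3129 = 9.02 m
FS = H_c / H = 9.02 / 5.7 = 1.583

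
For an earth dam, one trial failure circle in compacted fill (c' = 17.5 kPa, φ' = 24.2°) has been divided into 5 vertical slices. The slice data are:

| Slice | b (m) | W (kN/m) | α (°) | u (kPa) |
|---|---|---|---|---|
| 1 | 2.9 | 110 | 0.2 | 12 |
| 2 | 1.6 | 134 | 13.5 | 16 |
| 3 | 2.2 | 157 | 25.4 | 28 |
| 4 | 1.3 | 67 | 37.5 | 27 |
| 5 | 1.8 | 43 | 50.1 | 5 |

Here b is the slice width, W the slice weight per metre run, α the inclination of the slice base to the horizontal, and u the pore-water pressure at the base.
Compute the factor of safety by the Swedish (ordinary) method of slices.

Ordinary method of slices: FS = Σ[c'·Δl_i + (W_i cosα_i − u_i·Δl_i)·tanφ'] / Σ W_i sinα_i, with Δl_i = b_i / cosα_i.
Slice 1: Δl = 2.9/cos0.2° = 2.900 m; N'_1 = 110·cos0.2° − 12·2.900 = 75.2; c'Δl = 50.75; W sinα = 0.4
Slice 2: Δl = 1.6/cos13.5° = 1.645 m; N'_2 = 134·cos13.5° − 16·1.645 = 104.0; c'Δl = 28.80; W sinα = 31.3
Slice 3: Δl = 2.2/cos25.4° = 2.435 m; N'_3 = 157·cos25.4° − 28·2.435 = 73.6; c'Δl = 42.62; W sinα = 67.3
Slice 4: Δl = 1.3/cos37.5° = 1.639 m; N'_4 = 67·cos37.5° − 27·1.639 = 8.9; c'Δl = 28.68; W sinα = 40.8
Slice 5: Δl = 1.8/cos50.1° = 2.806 m; N'_5 = 43·cos50.1° − 5·2.806 = 13.6; c'Δl = 49.11; W sinα = 33.0
Σc'Δl = 199.9 kN/m; ΣN' = 275.3 kN/m; ΣW sinα = 172.8 kN/m
Resisting = 199.9 + 275.3·tan24.2° = 199.9 + 123.7 = 323.7 kN/m
FS = 323.7 / 172.8 = 1.873

FS = 1.87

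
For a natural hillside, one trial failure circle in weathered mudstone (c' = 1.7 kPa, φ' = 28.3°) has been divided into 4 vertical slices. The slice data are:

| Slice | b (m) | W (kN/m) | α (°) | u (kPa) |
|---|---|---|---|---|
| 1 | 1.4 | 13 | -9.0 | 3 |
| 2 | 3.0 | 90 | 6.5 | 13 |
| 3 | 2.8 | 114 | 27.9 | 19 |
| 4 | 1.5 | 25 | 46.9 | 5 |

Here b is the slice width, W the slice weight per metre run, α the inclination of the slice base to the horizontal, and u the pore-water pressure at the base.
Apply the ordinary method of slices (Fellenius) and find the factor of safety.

Ordinary method of slices: FS = Σ[c'·Δl_i + (W_i cosα_i − u_i·Δl_i)·tanφ'] / Σ W_i sinα_i, with Δl_i = b_i / cosα_i.
Slice 1: Δl = 1.4/cos(-9.0°) = 1.417 m; N'_1 = 13·cos(-9.0°) − 3·1.417 = 8.6; c'Δl = 2.41; W sinα = -2.0
Slice 2: Δl = 3.0/cos6.5° = 3.019 m; N'_2 = 90·cos6.5° − 13·3.019 = 50.2; c'Δl = 5.13; W sinα = 10.2
Slice 3: Δl = 2.8/cos27.9° = 3.168 m; N'_3 = 114·cos27.9° − 19·3.168 = 40.6; c'Δl = 5.39; W sinα = 53.3
Slice 4: Δl = 1.5/cos46.9° = 2.195 m; N'_4 = 25·cos46.9° − 5·2.195 = 6.1; c'Δl = 3.73; W sinα = 18.3
Σc'Δl = 16.7 kN/m; ΣN' = 105.4 kN/m; ΣW sinα = 79.8 kN/m
Resisting = 16.7 + 105.4·tan28.3° = 16.7 + 56.8 = 73.4 kN/m
FS = 73.4 / 79.8 = 0.921

FS = 0.92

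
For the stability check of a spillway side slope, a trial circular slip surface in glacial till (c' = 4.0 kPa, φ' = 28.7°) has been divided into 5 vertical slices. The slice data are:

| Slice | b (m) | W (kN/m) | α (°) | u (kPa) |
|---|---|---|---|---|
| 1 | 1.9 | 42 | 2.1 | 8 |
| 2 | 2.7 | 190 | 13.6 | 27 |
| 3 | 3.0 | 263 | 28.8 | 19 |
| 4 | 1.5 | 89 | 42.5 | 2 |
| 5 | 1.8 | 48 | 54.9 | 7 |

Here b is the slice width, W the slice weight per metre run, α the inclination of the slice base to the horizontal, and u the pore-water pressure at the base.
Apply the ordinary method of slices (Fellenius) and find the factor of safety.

Ordinary method of slices: FS = Σ[c'·Δl_i + (W_i cosα_i − u_i·Δl_i)·tanφ'] / Σ W_i sinα_i, with Δl_i = b_i / cosα_i.
Slice 1: Δl = 1.9/cos2.1° = 1.901 m; N'_1 = 42·cos2.1° − 8·1.901 = 26.8; c'Δl = 7.61; W sinα = 1.5
Slice 2: Δl = 2.7/cos13.6° = 2.778 m; N'_2 = 190·cos13.6° − 27·2.778 = 109.7; c'Δl = 11.11; W sinα = 44.7
Slice 3: Δl = 3.0/cos28.8° = 3.423 m; N'_3 = 263·cos28.8° − 19·3.423 = 165.4; c'Δl = 13.69; W sinα = 126.7
Slice 4: Δl = 1.5/cos42.5° = 2.035 m; N'_4 = 89·cos42.5° − 2·2.035 = 61.5; c'Δl = 8.14; W sinα = 60.1
Slice 5: Δl = 1.8/cos54.9° = 3.130 m; N'_5 = 48·cos54.9° − 7·3.130 = 5.7; c'Δl = 12.52; W sinα = 39.3
Σc'Δl = 53.1 kN/m; ΣN' = 369.1 kN/m; ΣW sinα = 272.3 kN/m
Resisting = 53.1 + 369.1·tan28.7° = 53.1 + 202.1 = 255.1 kN/m
FS = 255.1 / 272.3 = 0.937

FS = 0.94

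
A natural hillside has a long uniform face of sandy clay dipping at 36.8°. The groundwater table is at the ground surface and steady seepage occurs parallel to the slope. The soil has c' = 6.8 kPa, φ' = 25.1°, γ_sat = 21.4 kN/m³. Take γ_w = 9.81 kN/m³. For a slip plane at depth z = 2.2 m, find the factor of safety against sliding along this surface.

With seepage parallel to the slope and the water table at the surface, the effective normal stress on the slip plane uses the buoyant unit weight γ' = γ_sat − γ_w while the driving shear stress uses γ_sat:
FS = [c' + γ' z cos²β tanφ'] / [γ_sat z sinβ cosβ]
γ' = 21.4 − 9.81 = 11.59 kN/m³
Numerator = 6.8 + 11.59·2.2·cos²36.8°·tan25.1° = 6.8 + 11.59·2.2·0.6412·0.4684 = 14.458 kPa
Denominator = 21.4·2.2·sin36.8°·cos36.8° = 21.4·2.2·0.5990·0.8007 = 22.582 kPa
FS = 14.458 / 22.582 = 0.640

FS = 0.64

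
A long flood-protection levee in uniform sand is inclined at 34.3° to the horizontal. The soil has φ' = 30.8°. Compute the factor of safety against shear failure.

FS = 0.87

For a dry cohesionless infinite slope the factor of safety is FS = tanφ' / tanβ.
FS = tan30.8° / tan34.3° = 0.5961 / 0.6822 = 0.874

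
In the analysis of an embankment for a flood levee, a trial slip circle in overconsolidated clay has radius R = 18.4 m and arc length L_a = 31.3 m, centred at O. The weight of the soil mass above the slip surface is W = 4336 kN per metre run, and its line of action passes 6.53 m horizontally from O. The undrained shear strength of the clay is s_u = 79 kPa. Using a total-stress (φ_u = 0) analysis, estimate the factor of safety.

Taking moments about the centre O, the resisting moment is provided by the undrained shear strength acting along the arc:
M_R = s_u·L_a·R = 79·31.30·18.4 = 45497.7 kN·m/m
M_D = W·d = 4336·6.53 = 28314.1 kN·m/m
FS = M_R / M_D = 45497.7 / 28314.1 = 1.607

FS = 1.61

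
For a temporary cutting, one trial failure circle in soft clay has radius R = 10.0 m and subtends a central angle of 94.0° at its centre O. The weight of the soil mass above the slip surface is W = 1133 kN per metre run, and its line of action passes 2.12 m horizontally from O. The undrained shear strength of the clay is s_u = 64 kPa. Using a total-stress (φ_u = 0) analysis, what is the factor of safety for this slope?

FS = 4.37

Taking moments about the centre O, the resisting moment is provided by the undrained shear strength acting along the arc:
Arc length L_a = R·θ = 10.0·(94.0°·π/180) = 10.0·1.6406 = 16.41 m
M_R = s_u·L_a·R = 64·16.41·10.0 = 10499.9 kN·m/m
M_D = W·d = 1133·2.12 = 2402.0 kN·m/m
FS = M_R / M_D = 10499.9 / 2402.0 = 4.371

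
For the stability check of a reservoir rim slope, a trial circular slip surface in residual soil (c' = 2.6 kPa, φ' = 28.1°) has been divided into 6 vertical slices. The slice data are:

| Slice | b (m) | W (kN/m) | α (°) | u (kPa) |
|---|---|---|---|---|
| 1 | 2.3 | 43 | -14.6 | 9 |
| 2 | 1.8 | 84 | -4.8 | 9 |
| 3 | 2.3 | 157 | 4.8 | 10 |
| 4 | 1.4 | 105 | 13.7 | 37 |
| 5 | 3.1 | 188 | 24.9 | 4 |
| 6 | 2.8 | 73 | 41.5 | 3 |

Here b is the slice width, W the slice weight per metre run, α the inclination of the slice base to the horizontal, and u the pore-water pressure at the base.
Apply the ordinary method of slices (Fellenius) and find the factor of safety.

FS = 1.97

Ordinary method of slices: FS = Σ[c'·Δl_i + (W_i cosα_i − u_i·Δl_i)·tanφ'] / Σ W_i sinα_i, with Δl_i = b_i / cosα_i.
Slice 1: Δl = 2.3/cos(-14.6°) = 2.377 m; N'_1 = 43·cos(-14.6°) − 9·2.377 = 20.2; c'Δl = 6.18; W sinα = -10.8
Slice 2: Δl = 1.8/cos(-4.8°) = 1.806 m; N'_2 = 84·cos(-4.8°) − 9·1.806 = 67.4; c'Δl = 4.70; W sinα = -7.0
Slice 3: Δl = 2.3/cos4.8° = 2.308 m; N'_3 = 157·cos4.8° − 10·2.308 = 133.4; c'Δl = 6.00; W sinα = 13.1
Slice 4: Δl = 1.4/cos13.7° = 1.441 m; N'_4 = 105·cos13.7° − 37·1.441 = 48.7; c'Δl = 3.75; W sinα = 24.9
Slice 5: Δl = 3.1/cos24.9° = 3.418 m; N'_5 = 188·cos24.9° − 4·3.418 = 156.9; c'Δl = 8.89; W sinα = 79.2
Slice 6: Δl = 2.8/cos41.5° = 3.739 m; N'_6 = 73·cos41.5° − 3·3.739 = 43.5; c'Δl = 9.72; W sinα = 48.4
Σc'Δl = 39.2 kN/m; ΣN' = 470.0 kN/m; ΣW sinα = 147.7 kN/m
Resisting = 39.2 + 470.0·tan28.1° = 39.2 + 251.0 = 290.2 kN/m
FS = 290.2 / 147.7 = 1.965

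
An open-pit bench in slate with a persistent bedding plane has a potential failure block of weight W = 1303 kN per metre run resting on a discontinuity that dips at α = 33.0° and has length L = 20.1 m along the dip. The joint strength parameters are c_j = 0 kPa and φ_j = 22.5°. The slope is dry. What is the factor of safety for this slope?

FS = 0.64

Resolving the block weight along and normal to the plane and applying the Mohr–Coulomb strength on the joint:
N' = W cosα = 1303·cos33.0° = 1092.8 kN/m
Driving force T = W sinα = 1303·sin33.0° = 709.7 kN/m
Resisting force R = c_j·L + N'·tanφ_j = 0·20.1 + 1092.8·tan22.5° = 0.0 + 452.6 = 452.6 kN/m
FS = R / T = 452.6 / 709.7 = 0.638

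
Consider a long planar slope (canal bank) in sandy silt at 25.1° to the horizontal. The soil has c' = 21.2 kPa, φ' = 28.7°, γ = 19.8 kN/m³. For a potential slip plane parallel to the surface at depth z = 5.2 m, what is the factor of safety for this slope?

FS = 1.70

For an infinite slope with a slip plane parallel to the surface (no pore pressure): FS = [c' + γz cos²β tanφ'] / [γz sinβ cosβ].
γz = 19.8·5.2 = 102.96 kN/m²
Numerator = 21.2 + 102.96·cos²25.1°·tan28.7° = 21.2 + 102.96·0.8201·0.5475 = 67.426 kPa
Denominator = 102.96·sin25.1°·cos25.1° = 102.96·0.4242·0.9056 = 39.551 kPa
FS = 67.426 / 39.551 = 1.705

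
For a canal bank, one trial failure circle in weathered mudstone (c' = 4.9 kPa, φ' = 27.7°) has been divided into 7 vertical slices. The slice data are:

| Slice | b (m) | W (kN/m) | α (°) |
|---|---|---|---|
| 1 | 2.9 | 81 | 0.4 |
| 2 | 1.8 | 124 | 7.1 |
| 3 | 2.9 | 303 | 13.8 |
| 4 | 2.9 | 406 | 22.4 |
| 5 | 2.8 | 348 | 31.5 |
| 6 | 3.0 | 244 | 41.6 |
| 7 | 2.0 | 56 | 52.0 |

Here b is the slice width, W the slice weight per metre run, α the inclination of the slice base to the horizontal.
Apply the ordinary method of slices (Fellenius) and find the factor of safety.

FS = 1.32

Ordinary method of slices: FS = Σ[c'·Δl_i + (W_i cosα_i)·tanφ'] / Σ W_i sinα_i, with Δl_i = b_i / cosα_i.
Slice 1: Δl = 2.9/cos0.4° = 2.900 m; N'_1 = 81·cos0.4° = 81.0; c'Δl = 14.21; W sinα = 0.6
Slice 2: Δl = 1.8/cos7.1° = 1.814 m; N'_2 = 124·cos7.1° = 123.0; c'Δl = 8.89; W sinα = 15.3
Slice 3: Δl = 2.9/cos13.8° = 2.986 m; N'_3 = 303·cos13.8° = 294.3; c'Δl = 14.63; W sinα = 72.3
Slice 4: Δl = 2.9/cos22.4° = 3.137 m; N'_4 = 406·cos22.4° = 375.4; c'Δl = 15.37; W sinα = 154.7
Slice 5: Δl = 2.8/cos31.5° = 3.284 m; N'_5 = 348·cos31.5° = 296.7; c'Δl = 16.09; W sinα = 181.8
Slice 6: Δl = 3.0/cos41.6° = 4.012 m; N'_6 = 244·cos41.6° = 182.5; c'Δl = 19.66; W sinα = 162.0
Slice 7: Δl = 2.0/cos52.0° = 3.249 m; N'_7 = 56·cos52.0° = 34.5; c'Δl = 15.92; W sinα = 44.1
Σc'Δl = 104.8 kN/m; ΣN' = 1387.3 kN/m; ΣW sinα = 630.8 kN/m
Resisting = 104.8 + 1387.3·tan27.7° = 104.8 + 728.4 = 833.1 kN/m
FS = 833.1 / 630.8 = 1.321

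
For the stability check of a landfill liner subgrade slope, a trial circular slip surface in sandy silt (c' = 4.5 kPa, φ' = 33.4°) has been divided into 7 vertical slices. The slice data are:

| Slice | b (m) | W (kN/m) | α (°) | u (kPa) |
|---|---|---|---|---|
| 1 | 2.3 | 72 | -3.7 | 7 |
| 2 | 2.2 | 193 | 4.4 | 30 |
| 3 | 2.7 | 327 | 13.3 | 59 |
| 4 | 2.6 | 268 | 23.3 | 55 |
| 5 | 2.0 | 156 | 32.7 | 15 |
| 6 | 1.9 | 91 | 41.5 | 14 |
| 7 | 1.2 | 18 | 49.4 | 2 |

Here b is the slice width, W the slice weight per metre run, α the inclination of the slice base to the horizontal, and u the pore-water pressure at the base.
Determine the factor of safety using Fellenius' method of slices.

Ordinary method of slices: FS = Σ[c'·Δl_i + (W_i cosα_i − u_i·Δl_i)·tanφ'] / Σ W_i sinα_i, with Δl_i = b_i / cosα_i.
Slice 1: Δl = 2.3/cos(-3.7°) = 2.305 m; N'_1 = 72·cos(-3.7°) − 7·2.305 = 55.7; c'Δl = 10.37; W sinα = -4.6
Slice 2: Δl = 2.2/cos4.4° = 2.207 m; N'_2 = 193·cos4.4° − 30·2.207 = 126.2; c'Δl = 9.93; W sinα = 14.8
Slice 3: Δl = 2.7/cos13.3° = 2.774 m; N'_3 = 327·cos13.3° − 59·2.774 = 154.5; c'Δl = 12.48; W sinα = 75.2
Slice 4: Δl = 2.6/cos23.3° = 2.831 m; N'_4 = 268·cos23.3° − 55·2.831 = 90.4; c'Δl = 12.74; W sinα = 106.0
Slice 5: Δl = 2.0/cos32.7° = 2.377 m; N'_5 = 156·cos32.7° − 15·2.377 = 95.6; c'Δl = 10.70; W sinα = 84.3
Slice 6: Δl = 1.9/cos41.5° = 2.537 m; N'_6 = 91·cos41.5° − 14·2.537 = 32.6; c'Δl = 11.42; W sinα = 60.3
Slice 7: Δl = 1.2/cos49.4° = 1.844 m; N'_7 = 18·cos49.4° − 2·1.844 = 8.0; c'Δl = 8.30; W sinα = 13.7
Σc'Δl = 75.9 kN/m; ΣN' = 563.2 kN/m; ΣW sinα = 349.6 kN/m
Resisting = 75.9 + 563.2·tan33.4° = 75.9 + 371.4 = 447.3 kN/m
FS = 447.3 / 349.6 = 1.279

FS = 1.28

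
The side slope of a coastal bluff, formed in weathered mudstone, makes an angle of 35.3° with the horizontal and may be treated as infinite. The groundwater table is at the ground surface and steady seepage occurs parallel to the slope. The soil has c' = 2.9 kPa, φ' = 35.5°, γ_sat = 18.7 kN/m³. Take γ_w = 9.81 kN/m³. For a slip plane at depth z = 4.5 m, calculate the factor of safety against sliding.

FS = 0.55

With seepage parallel to the slope and the water table at the surface, the effective normal stress on the slip plane uses the buoyant unit weight γ' = γ_sat − γ_w while the driving shear stress uses γ_sat:
FS = [c' + γ' z cos²β tanφ'] / [γ_sat z sinβ cosβ]
γ' = 18.7 − 9.81 = 8.89 kN/m³
Numerator = 2.9 + 8.89·4.5·cos²35.3°·tan35.5° = 2.9 + 8.89·4.5·0.6661·0.7133 = 21.907 kPa
Denominator = 18.7·4.5·sin35.3°·cos35.3° = 18.7·4.5·0.5779·0.8161 = 39.686 kPa
FS = 21.907 / 39.686 = 0.552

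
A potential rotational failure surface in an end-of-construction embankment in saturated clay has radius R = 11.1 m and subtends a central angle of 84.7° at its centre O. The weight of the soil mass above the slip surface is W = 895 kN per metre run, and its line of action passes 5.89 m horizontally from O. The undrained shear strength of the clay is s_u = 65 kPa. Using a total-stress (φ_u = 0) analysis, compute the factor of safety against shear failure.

FS = 2.25

Taking moments about the centre O, the resisting moment is provided by the undrained shear strength acting along the arc:
Arc length L_a = R·θ = 11.1·(84.7°·π/180) = 11.1·1.4783 = 16.41 m
M_R = s_u·L_a·R = 65·16.41·11.1 = 11839.1 kN·m/m
M_D = W·d = 895·5.89 = 5271.5 kN·m/m
FS = M_R / M_D = 11839.1 / 5271.5 = 2.246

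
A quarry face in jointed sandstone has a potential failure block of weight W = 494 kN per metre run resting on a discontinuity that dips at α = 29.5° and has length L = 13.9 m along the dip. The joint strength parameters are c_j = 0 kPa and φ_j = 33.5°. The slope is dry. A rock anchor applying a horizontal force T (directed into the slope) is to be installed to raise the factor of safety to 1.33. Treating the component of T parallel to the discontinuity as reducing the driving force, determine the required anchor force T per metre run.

T = 26 kN/m

Resolving forces along and normal to the sliding plane, with the horizontal anchor force T adding T·sinα to the effective normal force and T·cosα acting up the plane against the driving force:
FS = [c_jL + (W cosα + T sinα) tanφ_j] / [W sinα − T cosα]
Without the anchor: N' = 430.0 kN/m, driving T_d = 243.3 kN/m, resisting R = 0·13.9 + 430.0·tan33.5° = 284.6 kN/m, FS = 1.17.
Setting FS = 1.33 and solving for T:
1.33·(243.3 − T cos29.5°) = 284.6 + T sin29.5°·tan33.5°
T·(sin29.5°·tan33.5° + 1.33·cos29.5°) = 1.33·243.3 − 284.6
T·(0.4924·0.6619 + 1.33·0.8704) = 323.5 − 284.6 = 39.0
T·1.4835 = 39.0
T = 26.3 kN/m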